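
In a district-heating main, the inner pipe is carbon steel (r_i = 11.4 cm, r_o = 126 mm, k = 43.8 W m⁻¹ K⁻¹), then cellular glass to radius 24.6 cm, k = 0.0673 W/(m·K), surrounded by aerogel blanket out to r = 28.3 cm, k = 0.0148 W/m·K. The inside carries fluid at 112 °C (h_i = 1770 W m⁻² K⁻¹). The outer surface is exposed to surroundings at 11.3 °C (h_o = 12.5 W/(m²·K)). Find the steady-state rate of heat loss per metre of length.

Q' = 32.1 W/m

Treat each layer as a resistance in series:
  R'_conv,in = 1/(2πr h) = 1/(2π·0.114·1770) = 7.888×10^-4 m·K/W
  R'_carbon steel = ln(0.126/0.114)/(2πk) = 0.1001/(2π·43.8) = 3.637×10^-4 m·K/W
  R'_cellular glass = ln(0.246/0.126)/(2πk) = 0.6690/(2π·0.0673) = 1.582 m·K/W
  R'_aerogel blanket = ln(0.283/0.246)/(2πk) = 0.1401/(2π·0.0148) = 1.507 m·K/W
  R'_conv,out = 1/(2πr h) = 1/(2π·0.283·12.5) = 0.04499 m·K/W
ΣR = 7.888×10^-4 + 3.637×10^-4 + 1.582 + 1.507 + 0.04499 = 3.135 m·K/W
Q' = ΔT/ΣR = (112 °C − 11.3 °C)/3.135 = 32.1 W/m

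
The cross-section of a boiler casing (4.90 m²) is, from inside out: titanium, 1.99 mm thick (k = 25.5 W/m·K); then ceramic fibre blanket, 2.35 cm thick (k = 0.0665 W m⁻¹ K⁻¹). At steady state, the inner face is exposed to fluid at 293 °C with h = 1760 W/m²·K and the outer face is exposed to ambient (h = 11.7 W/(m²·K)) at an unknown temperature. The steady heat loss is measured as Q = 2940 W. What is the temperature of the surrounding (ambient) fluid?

T_out = 29.3 °C

Sum the resistances:
  R_conv,in = 1/(hA) = 1/(1760·4.90) = 1.160×10^-4 K/W
  R_titanium = L/(kA) = 0.00199/(25.5·4.90) = 1.593×10^-5 K/W
  R_ceramic fibre blanket = L/(kA) = 0.0235/(0.0665·4.90) = 0.07212 K/W
  R_conv,out = 1/(hA) = 1/(11.7·4.90) = 0.01744 K/W
ΣR = 0.08969 K/W
ΔT = Q·ΣR = 2940 × 0.08969 = 263.7 K
Heat flows outward, so T_out = T_in − ΔT = 293 − 263.7 = 29.3 °C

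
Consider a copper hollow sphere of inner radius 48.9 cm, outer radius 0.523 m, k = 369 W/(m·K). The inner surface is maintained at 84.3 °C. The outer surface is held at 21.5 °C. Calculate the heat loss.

Q = 4πk·ΔT/(1/r₁ − 1/r₂) = 4π × 369 × 62.8 / (1/0.489 − 1/0.523) = 2.19×10^6 W

Q = 2190 kW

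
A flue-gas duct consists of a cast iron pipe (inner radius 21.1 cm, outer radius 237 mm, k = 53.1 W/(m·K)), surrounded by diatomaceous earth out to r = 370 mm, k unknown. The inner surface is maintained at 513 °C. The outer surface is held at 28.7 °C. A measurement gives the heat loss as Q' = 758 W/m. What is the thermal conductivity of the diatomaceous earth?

k = 0.111 W/m·K

ΣR = ΔT/Q' = |513 − 28.7|/758 = 0.6389 m·K/W
Known resistances:
  R'_cast iron = ln(0.237/0.211)/(2πk) = 0.1162/(2π·53.1) = 3.483×10^-4 m·K/W
R_diatomaceous earth = ΣR − ΣR_known = 0.6389 − 3.483×10^-4 = 0.6386 m·K/W
ln(r₂/r₁)/(2πk) = 0.6386 ⇒ k = 0.4454/(2π·0.6386) = 0.111 W/m·K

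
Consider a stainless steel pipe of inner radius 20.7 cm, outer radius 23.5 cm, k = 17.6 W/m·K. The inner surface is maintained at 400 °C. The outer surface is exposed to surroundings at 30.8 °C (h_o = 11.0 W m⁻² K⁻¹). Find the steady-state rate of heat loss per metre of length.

Treat each layer as a resistance in series:
  R'_stainless steel = ln(0.235/0.207)/(2πk) = 0.1269/(2π·17.6) = 0.001147 m·K/W
  R'_conv,out = 1/(2πr h) = 1/(2π·0.235·11.0) = 0.06157 m·K/W
ΣR = 0.001147 + 0.06157 = 0.06272 m·K/W
Q' = ΔT/ΣR = (400 °C − 30.8 °C)/0.06272 = 5890 W/m

Q' = 5.89 kW/m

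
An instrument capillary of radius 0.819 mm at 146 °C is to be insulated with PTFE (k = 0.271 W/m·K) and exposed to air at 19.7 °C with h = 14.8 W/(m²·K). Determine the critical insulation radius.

For a cylinder, r_cr = k_ins/h = 0.271/14.8 = 0.0183 m = 1.83 cm

r_cr = 1.83 cm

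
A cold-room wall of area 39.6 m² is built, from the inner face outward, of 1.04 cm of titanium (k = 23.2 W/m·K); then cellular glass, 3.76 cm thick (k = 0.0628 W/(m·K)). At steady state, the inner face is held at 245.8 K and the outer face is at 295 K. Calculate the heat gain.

Resistance network (inner→outer):
  R_titanium = L/(kA) = 0.0104/(23.2·39.6) = 1.132×10^-5 K/W
  R_cellular glass = L/(kA) = 0.0376/(0.0628·39.6) = 0.01512 K/W
ΣR = 1.132×10^-5 + 0.01512 = 0.01513 K/W
Q = ΔT/ΣR = (245.8 K − 295 K)/0.01513 = -3250 W
(Negative Q ⇒ heat flows inward; heat gain = 3250 W.)

Q = 3.25 kW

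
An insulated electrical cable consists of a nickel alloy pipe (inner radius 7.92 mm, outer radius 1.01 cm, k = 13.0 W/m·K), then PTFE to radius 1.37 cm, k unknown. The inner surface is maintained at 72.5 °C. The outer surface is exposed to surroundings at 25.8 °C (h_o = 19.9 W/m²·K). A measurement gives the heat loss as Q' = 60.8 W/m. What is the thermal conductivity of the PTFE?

ΣR = ΔT/Q' = |72.5 − 25.8|/60.8 = 0.7681 m·K/W
Known resistances:
  R'_nickel alloy = ln(0.0101/0.00792)/(2πk) = 0.2431/(2π·13.0) = 0.002977 m·K/W
  R'_conv,out = 1/(2πr h) = 1/(2π·0.0137·19.9) = 0.5838 m·K/W
R_PTFE = ΣR − ΣR_known = 0.7681 − 0.5868 = 0.1813 m·K/W
ln(r₂/r₁)/(2πk) = 0.1813 ⇒ k = 0.3049/(2π·0.1813) = 0.268 W/m·K

k = 0.268 W/m·K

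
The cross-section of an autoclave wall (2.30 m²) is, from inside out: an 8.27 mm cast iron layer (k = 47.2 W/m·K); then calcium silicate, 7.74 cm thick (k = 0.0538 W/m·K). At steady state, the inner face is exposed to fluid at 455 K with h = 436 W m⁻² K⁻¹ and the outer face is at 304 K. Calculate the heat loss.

Q = 241 W

Series thermal resistances, inner to outer:
  R_conv,in = 1/(hA) = 1/(436·2.30) = 9.972×10^-4 K/W
  R_cast iron = L/(kA) = 0.00827/(47.2·2.30) = 7.618×10^-5 K/W
  R_calcium silicate = L/(kA) = 0.0774/(0.0538·2.30) = 0.6255 K/W
ΣR = 9.972×10^-4 + 7.618×10^-5 + 0.6255 = 0.6266 K/W
Q = ΔT/ΣR = (455 K − 304 K)/0.6266 = 241 W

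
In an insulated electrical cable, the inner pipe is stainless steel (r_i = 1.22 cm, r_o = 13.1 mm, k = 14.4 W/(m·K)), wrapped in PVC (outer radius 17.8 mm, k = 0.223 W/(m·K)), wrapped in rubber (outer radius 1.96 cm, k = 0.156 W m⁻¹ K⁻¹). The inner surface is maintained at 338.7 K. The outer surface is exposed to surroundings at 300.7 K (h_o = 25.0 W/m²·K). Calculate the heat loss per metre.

Treat each layer as a resistance in series:
  R'_stainless steel = ln(0.0131/0.0122)/(2πk) = 0.07118/(2π·14.4) = 7.867×10^-4 m·K/W
  R'_PVC = ln(0.0178/0.0131)/(2πk) = 0.3066/(2π·0.223) = 0.2188 m·K/W
  R'_rubber = ln(0.0196/0.0178)/(2πk) = 0.09633/(2π·0.156) = 0.09828 m·K/W
  R'_conv,out = 1/(2πr h) = 1/(2π·0.0196·25.0) = 0.3248 m·K/W
ΣR = 7.867×10^-4 + 0.2188 + 0.09828 + 0.3248 = 0.6427 m·K/W
Q' = ΔT/ΣR = (338.7 K − 300.7 K)/0.6427 = 59.1 W/m

Q' = 59.1 W/m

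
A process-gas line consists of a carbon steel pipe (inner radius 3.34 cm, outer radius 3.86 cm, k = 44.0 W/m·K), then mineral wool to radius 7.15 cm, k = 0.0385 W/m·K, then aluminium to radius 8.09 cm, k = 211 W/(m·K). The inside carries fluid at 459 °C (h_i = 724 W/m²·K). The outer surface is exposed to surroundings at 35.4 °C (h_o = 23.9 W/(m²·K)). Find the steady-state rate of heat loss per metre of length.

Q' = 161 W/m

Treat each layer as a resistance in series:
  R'_conv,in = 1/(2πr h) = 1/(2π·0.0334·724) = 0.006582 m·K/W
  R'_carbon steel = ln(0.0386/0.0334)/(2πk) = 0.1447/(2π·44.0) = 5.234×10^-4 m·K/W
  R'_mineral wool = ln(0.0715/0.0386)/(2πk) = 0.6164/(2π·0.0385) = 2.548 m·K/W
  R'_aluminium = ln(0.0809/0.0715)/(2πk) = 0.1235/(2π·211) = 9.317×10^-5 m·K/W
  R'_conv,out = 1/(2πr h) = 1/(2π·0.0809·23.9) = 0.08231 m·K/W
ΣR = 0.006582 + 5.234×10^-4 + 2.548 + 9.317×10^-5 + 0.08231 = 2.638 m·K/W
Q' = ΔT/ΣR = (459 °C − 35.4 °C)/2.638 = 161 W/m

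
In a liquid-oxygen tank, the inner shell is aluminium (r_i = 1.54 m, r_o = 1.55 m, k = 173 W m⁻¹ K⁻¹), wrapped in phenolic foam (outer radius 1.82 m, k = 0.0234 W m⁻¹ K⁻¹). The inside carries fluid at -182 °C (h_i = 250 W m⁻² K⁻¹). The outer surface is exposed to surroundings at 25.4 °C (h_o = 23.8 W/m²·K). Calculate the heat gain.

Q = 635 W

Treat each layer as a resistance in series:
  R_conv,in = 1/(4πr²h) = 1/(4π·1.54²·250) = 1.342×10^-4 K/W
  R_aluminium = (1/1.54 − 1/1.55)/(4πk) = 0.004189/(4π·173) = 1.927×10^-6 K/W
  R_phenolic foam = (1/1.55 − 1/1.82)/(4πk) = 0.09571/(4π·0.0234) = 0.3255 K/W
  R_conv,out = 1/(4πr²h) = 1/(4π·1.82²·23.8) = 0.001009 K/W
ΣR = 1.342×10^-4 + 1.927×10^-6 + 0.3255 + 0.001009 = 0.3266 K/W
Q = ΔT/ΣR = (-182 °C − 25.4 °C)/0.3266 = -635 W
(Negative Q ⇒ heat flows inward; heat gain = 635 W.)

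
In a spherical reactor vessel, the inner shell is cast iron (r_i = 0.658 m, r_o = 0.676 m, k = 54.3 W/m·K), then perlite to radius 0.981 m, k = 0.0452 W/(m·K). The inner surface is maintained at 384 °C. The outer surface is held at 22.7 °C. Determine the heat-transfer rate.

Treat each layer as a resistance in series:
  R_cast iron = (1/0.658 − 1/0.676)/(4πk) = 0.04047/(4π·54.3) = 5.930×10^-5 K/W
  R_perlite = (1/0.676 − 1/0.981)/(4πk) = 0.4599/(4π·0.0452) = 0.8097 K/W
ΣR = 5.930×10^-5 + 0.8097 = 0.8098 K/W
Q = ΔT/ΣR = (384 °C − 22.7 °C)/0.8098 = 446 W

Q = 446 W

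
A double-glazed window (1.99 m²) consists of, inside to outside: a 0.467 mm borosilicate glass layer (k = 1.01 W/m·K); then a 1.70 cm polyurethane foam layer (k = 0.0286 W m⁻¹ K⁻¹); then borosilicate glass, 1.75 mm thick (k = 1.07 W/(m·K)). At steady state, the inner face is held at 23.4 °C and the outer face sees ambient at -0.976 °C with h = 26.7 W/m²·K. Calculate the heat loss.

Treat each layer as a resistance in series:
  R_borosilicate glass = L/(kA) = 4.67×10^-4/(1.01·1.99) = 2.323×10^-4 K/W
  R_polyurethane foam = L/(kA) = 0.0170/(0.0286·1.99) = 0.2987 K/W
  R_borosilicate glass = L/(kA) = 0.00175/(1.07·1.99) = 8.219×10^-4 K/W
  R_conv,out = 1/(hA) = 1/(26.7·1.99) = 0.01882 K/W
ΣR = 2.323×10^-4 + 0.2987 + 8.219×10^-4 + 0.01882 = 0.3186 K/W
Q = ΔT/ΣR = (23.4 °C − -0.976 °C)/0.3186 = 76.5 W

Q = 76.5 W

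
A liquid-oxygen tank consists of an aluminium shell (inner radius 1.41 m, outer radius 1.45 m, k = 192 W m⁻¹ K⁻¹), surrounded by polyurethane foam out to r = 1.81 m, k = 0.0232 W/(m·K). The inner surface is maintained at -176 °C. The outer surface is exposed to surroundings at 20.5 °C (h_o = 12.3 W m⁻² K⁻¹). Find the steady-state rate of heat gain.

Q = 416 W

Series thermal resistances, inner to outer:
  R_aluminium = (1/1.41 − 1/1.45)/(4πk) = 0.01956/(4π·192) = 8.109×10^-6 K/W
  R_polyurethane foam = (1/1.45 − 1/1.81)/(4πk) = 0.1372/(4π·0.0232) = 0.4705 K/W
  R_conv,out = 1/(4πr²h) = 1/(4π·1.81²·12.3) = 0.001975 K/W
ΣR = 8.109×10^-6 + 0.4705 + 0.001975 = 0.4725 K/W
Q = ΔT/ΣR = (-176 °C − 20.5 °C)/0.4725 = -416 W
(Negative Q ⇒ heat flows inward; heat gain = 416 W.)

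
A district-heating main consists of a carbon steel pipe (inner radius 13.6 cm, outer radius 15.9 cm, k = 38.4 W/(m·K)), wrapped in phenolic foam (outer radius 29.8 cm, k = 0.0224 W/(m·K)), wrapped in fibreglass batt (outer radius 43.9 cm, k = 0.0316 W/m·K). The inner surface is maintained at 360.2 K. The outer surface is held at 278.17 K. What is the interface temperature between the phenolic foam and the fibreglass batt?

Resistance network (inner→outer):
  R'_carbon steel = ln(0.159/0.136)/(2πk) = 0.1562/(2π·38.4) = 6.476×10^-4 m·K/W
  R'_phenolic foam = ln(0.298/0.159)/(2πk) = 0.6282/(2π·0.0224) = 4.463 m·K/W
  R'_fibreglass batt = ln(0.439/0.298)/(2πk) = 0.3874/(2π·0.0316) = 1.951 m·K/W
ΣR = 6.476×10^-4 + 4.463 + 1.951 = 6.415 m·K/W
Q' = ΔT/ΣR = (360.2 K − 278.17 K)/6.415 = 12.79 W/m
From the inner boundary to the phenolic foam/fibreglass batt interface, ΣR_partial = 4.464 m·K/W.
T_interface = T_in − Q'·ΣR_partial = 360.2 K − (12.79)(4.464) = 303.1 K

T = 303.1 K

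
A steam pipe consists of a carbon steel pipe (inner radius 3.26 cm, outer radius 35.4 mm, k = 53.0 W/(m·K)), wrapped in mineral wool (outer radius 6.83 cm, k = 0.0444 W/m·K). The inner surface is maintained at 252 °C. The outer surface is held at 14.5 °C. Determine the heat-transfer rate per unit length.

Q' = 101 W/m

Resistance network (inner→outer):
  R'_carbon steel = ln(0.0354/0.0326)/(2πk) = 0.08240/(2π·53.0) = 2.474×10^-4 m·K/W
  R'_mineral wool = ln(0.0683/0.0354)/(2πk) = 0.6572/(2π·0.0444) = 2.356 m·K/W
ΣR = 2.474×10^-4 + 2.356 = 2.356 m·K/W
Q' = ΔT/ΣR = (252 °C − 14.5 °C)/2.356 = 101 W/m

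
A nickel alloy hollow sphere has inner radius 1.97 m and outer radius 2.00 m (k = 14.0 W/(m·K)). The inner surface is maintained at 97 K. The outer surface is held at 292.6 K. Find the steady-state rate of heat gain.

Q = 4.52×10^6 W

Q = 4πk·ΔT/(1/r₁ − 1/r₂) = 4π × 14.0 × 195.6 / (1/1.97 − 1/2.00) = 4.52×10^6 W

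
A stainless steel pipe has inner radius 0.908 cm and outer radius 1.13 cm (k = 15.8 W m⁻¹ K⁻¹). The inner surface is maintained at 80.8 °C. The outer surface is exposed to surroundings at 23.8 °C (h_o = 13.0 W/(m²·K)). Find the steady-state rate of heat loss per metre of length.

Resistance network (inner→outer):
  R'_stainless steel = ln(0.0113/0.00908)/(2πk) = 0.2187/(2π·15.8) = 0.002203 m·K/W
  R'_conv,out = 1/(2πr h) = 1/(2π·0.0113·13.0) = 1.083 m·K/W
ΣR = 0.002203 + 1.083 = 1.085 m·K/W
Q' = ΔT/ΣR = (80.8 °C − 23.8 °C)/1.085 = 52.5 W/m

Q' = 52.5 W/m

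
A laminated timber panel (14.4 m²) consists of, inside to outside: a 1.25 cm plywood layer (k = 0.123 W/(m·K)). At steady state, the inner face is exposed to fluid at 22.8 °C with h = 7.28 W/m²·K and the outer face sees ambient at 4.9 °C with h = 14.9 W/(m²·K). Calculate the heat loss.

Q = 842 W

Series thermal resistances, inner to outer:
  R_conv,in = 1/(hA) = 1/(7.28·14.4) = 0.009539 K/W
  R_plywood = L/(kA) = 0.0125/(0.123·14.4) = 0.007057 K/W
  R_conv,out = 1/(hA) = 1/(14.9·14.4) = 0.004661 K/W
ΣR = 0.009539 + 0.007057 + 0.004661 = 0.02126 K/W
Q = ΔT/ΣR = (22.8 °C − 4.9 °C)/0.02126 = 842 W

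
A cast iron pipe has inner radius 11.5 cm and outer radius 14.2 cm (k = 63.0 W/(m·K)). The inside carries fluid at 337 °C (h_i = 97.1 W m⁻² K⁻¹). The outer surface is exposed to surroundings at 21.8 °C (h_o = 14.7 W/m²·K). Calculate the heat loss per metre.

Q' = 3460 W/m

Resistance network (inner→outer):
  R'_conv,in = 1/(2πr h) = 1/(2π·0.115·97.1) = 0.01425 m·K/W
  R'_cast iron = ln(0.142/0.115)/(2πk) = 0.2109/(2π·63.0) = 5.328×10^-4 m·K/W
  R'_conv,out = 1/(2πr h) = 1/(2π·0.142·14.7) = 0.07625 m·K/W
ΣR = 0.01425 + 5.328×10^-4 + 0.07625 = 0.09103 m·K/W
Q' = ΔT/ΣR = (337 °C − 21.8 °C)/0.09103 = 3460 W/m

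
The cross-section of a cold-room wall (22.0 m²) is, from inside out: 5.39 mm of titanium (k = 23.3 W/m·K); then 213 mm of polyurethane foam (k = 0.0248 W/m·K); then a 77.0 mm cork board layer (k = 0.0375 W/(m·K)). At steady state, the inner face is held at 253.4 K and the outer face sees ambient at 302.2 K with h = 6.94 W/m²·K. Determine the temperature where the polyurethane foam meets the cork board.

T = 292.3 K

Treat each layer as a resistance in series:
  R_titanium = L/(kA) = 0.00539/(23.3·22.0) = 1.052×10^-5 K/W
  R_polyurethane foam = L/(kA) = 0.213/(0.0248·22.0) = 0.3904 K/W
  R_cork board = L/(kA) = 0.0770/(0.0375·22.0) = 0.09333 K/W
  R_conv,out = 1/(hA) = 1/(6.94·22.0) = 0.006550 K/W
ΣR = 1.052×10^-5 + 0.3904 + 0.09333 + 0.006550 = 0.4903 K/W
Q = ΔT/ΣR = (253.4 K − 302.2 K)/0.4903 = -99.53 W
From the inner boundary to the polyurethane foam/cork board interface, ΣR_partial = 0.3904 K/W.
T_interface = T_in − Q·ΣR_partial = 253.4 K − (-99.53)(0.3904) = 292.3 K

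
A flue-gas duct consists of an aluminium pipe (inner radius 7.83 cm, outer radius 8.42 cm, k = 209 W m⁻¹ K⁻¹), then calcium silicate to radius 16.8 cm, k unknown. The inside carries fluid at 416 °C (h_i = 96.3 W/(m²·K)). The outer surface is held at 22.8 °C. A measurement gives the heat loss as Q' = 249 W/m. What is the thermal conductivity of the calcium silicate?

ΣR = ΔT/Q' = |416 − 22.8|/249 = 1.579 m·K/W
Known resistances:
  R'_conv,in = 1/(2πr h) = 1/(2π·0.0783·96.3) = 0.02111 m·K/W
  R'_aluminium = ln(0.0842/0.0783)/(2πk) = 0.07265/(2π·209) = 5.532×10^-5 m·K/W
R_calcium silicate = ΣR − ΣR_known = 1.579 − 0.02117 = 1.558 m·K/W
ln(r₂/r₁)/(2πk) = 1.558 ⇒ k = 0.6908/(2π·1.558) = 0.0706 W/m·K

k = 0.0706 W/m·K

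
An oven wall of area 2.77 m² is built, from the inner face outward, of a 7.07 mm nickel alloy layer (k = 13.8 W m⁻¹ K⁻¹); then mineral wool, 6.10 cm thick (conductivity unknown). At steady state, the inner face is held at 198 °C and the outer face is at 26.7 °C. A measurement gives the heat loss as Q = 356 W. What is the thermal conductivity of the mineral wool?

k = 0.0458 W/m·K

ΣR = ΔT/Q = |198 − 26.7|/356 = 0.4812 K/W
Known resistances:
  R_nickel alloy = L/(kA) = 0.00707/(13.8·2.77) = 1.850×10^-4 K/W
R_mineral wool = ΣR − ΣR_known = 0.4812 − 1.850×10^-4 = 0.4810 K/W
L/(kA) = 0.4810 ⇒ k = 0.0610/(0.4810·2.77) = 0.0458 W/m·K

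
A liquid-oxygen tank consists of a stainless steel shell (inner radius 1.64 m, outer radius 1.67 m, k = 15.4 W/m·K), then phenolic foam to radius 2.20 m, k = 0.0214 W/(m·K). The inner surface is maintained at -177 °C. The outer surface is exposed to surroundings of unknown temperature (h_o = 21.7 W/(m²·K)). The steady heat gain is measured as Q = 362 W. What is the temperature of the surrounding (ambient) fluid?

T_out = 17.5 °C

Series resistances:
  R_stainless steel = (1/1.64 − 1/1.67)/(4πk) = 0.01095/(4π·15.4) = 5.660×10^-5 K/W
  R_phenolic foam = (1/1.67 − 1/2.20)/(4πk) = 0.1443/(4π·0.0214) = 0.5364 K/W
  R_conv,out = 1/(4πr²h) = 1/(4π·2.20²·21.7) = 7.577×10^-4 K/W
ΣR = 0.5372 K/W
ΔT = Q·ΣR = 362 × 0.5372 = 194.5 K
Heat flows inward, so T_out = T_in + ΔT = -177 + 194.5 = 17.5 °C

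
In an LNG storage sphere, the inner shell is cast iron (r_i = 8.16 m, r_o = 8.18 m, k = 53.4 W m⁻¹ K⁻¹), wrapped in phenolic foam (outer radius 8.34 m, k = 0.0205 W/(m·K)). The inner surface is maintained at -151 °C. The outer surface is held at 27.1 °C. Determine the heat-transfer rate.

Q = 19.6 kW

Treat each layer as a resistance in series:
  R_cast iron = (1/8.16 − 1/8.18)/(4πk) = 2.996×10^-4/(4π·53.4) = 4.465×10^-7 K/W
  R_phenolic foam = (1/8.18 − 1/8.34)/(4πk) = 0.002345/(4π·0.0205) = 0.009104 K/W
ΣR = 4.465×10^-7 + 0.009104 = 0.009104 K/W
Q = ΔT/ΣR = (-151 °C − 27.1 °C)/0.009104 = -19600 W
(Negative Q ⇒ heat flows inward; heat gain = 19600 W.)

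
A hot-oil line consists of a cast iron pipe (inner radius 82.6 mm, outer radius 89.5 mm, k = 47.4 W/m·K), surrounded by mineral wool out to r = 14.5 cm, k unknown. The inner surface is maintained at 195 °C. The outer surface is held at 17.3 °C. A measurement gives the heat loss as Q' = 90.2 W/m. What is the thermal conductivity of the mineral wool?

ΣR = ΔT/Q' = |195 − 17.3|/90.2 = 1.970 m·K/W
Known resistances:
  R'_cast iron = ln(0.0895/0.0826)/(2πk) = 0.08023/(2π·47.4) = 2.694×10^-4 m·K/W
R_mineral wool = ΣR − ΣR_known = 1.970 − 2.694×10^-4 = 1.970 m·K/W
ln(r₂/r₁)/(2πk) = 1.970 ⇒ k = 0.4825/(2π·1.970) = 0.0390 W/m·K

k = 0.0390 W/m·K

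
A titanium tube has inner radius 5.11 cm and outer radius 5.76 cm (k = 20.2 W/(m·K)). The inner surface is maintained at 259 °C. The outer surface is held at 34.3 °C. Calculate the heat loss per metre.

Q' = 2πk·ΔT/ln(r₂/r₁) = 2π × 20.2 × 224.7 / ln(0.0576/0.0511) = 2.38×10^5 W/m

Q' = 238 kW/m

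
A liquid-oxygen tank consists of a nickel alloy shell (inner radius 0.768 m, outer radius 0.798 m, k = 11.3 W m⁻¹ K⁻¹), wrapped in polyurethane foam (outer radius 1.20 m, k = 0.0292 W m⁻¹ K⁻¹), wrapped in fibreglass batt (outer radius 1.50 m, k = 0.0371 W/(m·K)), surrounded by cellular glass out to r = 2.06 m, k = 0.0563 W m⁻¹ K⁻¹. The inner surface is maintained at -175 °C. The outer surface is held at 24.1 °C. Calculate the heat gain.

Q = 113 W

Resistance network (inner→outer):
  R_nickel alloy = (1/0.768 − 1/0.798)/(4πk) = 0.04895/(4π·11.3) = 3.447×10^-4 K/W
  R_polyurethane foam = (1/0.798 − 1/1.20)/(4πk) = 0.4198/(4π·0.0292) = 1.144 K/W
  R_fibreglass batt = (1/1.20 − 1/1.50)/(4πk) = 0.1667/(4π·0.0371) = 0.3575 K/W
  R_cellular glass = (1/1.50 − 1/2.06)/(4πk) = 0.1812/(4π·0.0563) = 0.2562 K/W
ΣR = 3.447×10^-4 + 1.144 + 0.3575 + 0.2562 = 1.758 K/W
Q = ΔT/ΣR = (-175 °C − 24.1 °C)/1.758 = -113 W
(Negative Q ⇒ heat flows inward; heat gain = 113 W.)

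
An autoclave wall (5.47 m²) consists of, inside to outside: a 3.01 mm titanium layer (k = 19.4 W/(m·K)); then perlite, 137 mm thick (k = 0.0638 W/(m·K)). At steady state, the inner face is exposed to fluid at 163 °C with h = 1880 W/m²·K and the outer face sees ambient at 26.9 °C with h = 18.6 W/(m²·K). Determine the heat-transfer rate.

Series thermal resistances, inner to outer:
  R_conv,in = 1/(hA) = 1/(1880·5.47) = 9.724×10^-5 K/W
  R_titanium = L/(kA) = 0.00301/(19.4·5.47) = 2.836×10^-5 K/W
  R_perlite = L/(kA) = 0.137/(0.0638·5.47) = 0.3926 K/W
  R_conv,out = 1/(hA) = 1/(18.6·5.47) = 0.009829 K/W
ΣR = 9.724×10^-5 + 2.836×10^-5 + 0.3926 + 0.009829 = 0.4026 K/W
Q = ΔT/ΣR = (163 °C − 26.9 °C)/0.4026 = 338 W

Q = 338 W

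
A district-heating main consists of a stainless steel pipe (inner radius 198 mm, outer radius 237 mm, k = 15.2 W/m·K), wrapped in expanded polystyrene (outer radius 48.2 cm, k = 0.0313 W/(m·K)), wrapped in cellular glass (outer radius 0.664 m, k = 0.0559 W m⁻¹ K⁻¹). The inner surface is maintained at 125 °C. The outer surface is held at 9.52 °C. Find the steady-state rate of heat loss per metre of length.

Resistance network (inner→outer):
  R'_stainless steel = ln(0.237/0.198)/(2πk) = 0.1798/(2π·15.2) = 0.001883 m·K/W
  R'_expanded polystyrene = ln(0.482/0.237)/(2πk) = 0.7099/(2π·0.0313) = 3.610 m·K/W
  R'_cellular glass = ln(0.664/0.482)/(2πk) = 0.3203/(2π·0.0559) = 0.9120 m·K/W
ΣR = 0.001883 + 3.610 + 0.9120 = 4.524 m·K/W
Q' = ΔT/ΣR = (125 °C − 9.52 °C)/4.524 = 25.5 W/m

Q' = 25.5 W/m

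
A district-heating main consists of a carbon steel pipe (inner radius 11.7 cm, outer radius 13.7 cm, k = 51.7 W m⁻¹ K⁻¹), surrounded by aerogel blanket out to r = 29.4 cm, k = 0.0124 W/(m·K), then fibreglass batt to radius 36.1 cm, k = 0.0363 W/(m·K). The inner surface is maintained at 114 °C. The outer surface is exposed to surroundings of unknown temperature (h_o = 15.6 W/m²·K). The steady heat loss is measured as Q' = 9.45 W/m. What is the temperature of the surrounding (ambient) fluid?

T_out = 12.6 °C

Series resistances:
  R'_carbon steel = ln(0.137/0.117)/(2πk) = 0.1578/(2π·51.7) = 4.858×10^-4 m·K/W
  R'_aerogel blanket = ln(0.294/0.137)/(2πk) = 0.7636/(2π·0.0124) = 9.801 m·K/W
  R'_fibreglass batt = ln(0.361/0.294)/(2πk) = 0.2053/(2π·0.0363) = 0.9001 m·K/W
  R'_conv,out = 1/(2πr h) = 1/(2π·0.361·15.6) = 0.02826 m·K/W
ΣR = 10.73 m·K/W
ΔT = Q'·ΣR = 9.45 × 10.73 = 101.4 K
Heat flows outward, so T_out = T_in − ΔT = 114 − 101.4 = 12.6 °C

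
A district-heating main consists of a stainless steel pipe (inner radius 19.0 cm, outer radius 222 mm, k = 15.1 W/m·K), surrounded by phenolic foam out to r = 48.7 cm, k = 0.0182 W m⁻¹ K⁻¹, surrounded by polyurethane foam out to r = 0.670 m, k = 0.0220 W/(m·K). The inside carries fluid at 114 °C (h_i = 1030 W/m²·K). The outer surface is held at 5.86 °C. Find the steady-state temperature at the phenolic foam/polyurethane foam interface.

Treat each layer as a resistance in series:
  R'_conv,in = 1/(2πr h) = 1/(2π·0.190·1030) = 8.133×10^-4 m·K/W
  R'_stainless steel = ln(0.222/0.190)/(2πk) = 0.1557/(2π·15.1) = 0.001641 m·K/W
  R'_phenolic foam = ln(0.487/0.222)/(2πk) = 0.7856/(2π·0.0182) = 6.870 m·K/W
  R'_polyurethane foam = ln(0.670/0.487)/(2πk) = 0.3190/(2π·0.0220) = 2.308 m·K/W
ΣR = 8.133×10^-4 + 0.001641 + 6.870 + 2.308 = 9.180 m·K/W
Q' = ΔT/ΣR = (114 °C − 5.86 °C)/9.180 = 11.78 W/m
From the inner boundary to the phenolic foam/polyurethane foam interface, ΣR_partial = 6.872 m·K/W.
T_interface = T_in − Q'·ΣR_partial = 114 °C − (11.78)(6.872) = 33.0 °C

T = 33.0 °C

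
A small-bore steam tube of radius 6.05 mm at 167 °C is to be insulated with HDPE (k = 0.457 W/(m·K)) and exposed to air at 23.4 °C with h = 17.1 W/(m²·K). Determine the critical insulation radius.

For a cylinder, r_cr = k_ins/h = 0.457/17.1 = 0.0267 m = 2.67 cm

r_cr = 2.67 cm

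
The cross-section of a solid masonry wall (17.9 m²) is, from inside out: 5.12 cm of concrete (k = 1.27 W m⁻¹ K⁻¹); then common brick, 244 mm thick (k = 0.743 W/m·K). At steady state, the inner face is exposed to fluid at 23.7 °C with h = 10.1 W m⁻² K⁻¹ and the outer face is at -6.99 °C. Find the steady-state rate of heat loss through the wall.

Resistance network (inner→outer):
  R_conv,in = 1/(hA) = 1/(10.1·17.9) = 0.005531 K/W
  R_concrete = L/(kA) = 0.0512/(1.27·17.9) = 0.002252 K/W
  R_common brick = L/(kA) = 0.244/(0.743·17.9) = 0.01835 K/W
ΣR = 0.005531 + 0.002252 + 0.01835 = 0.02613 K/W
Q = ΔT/ΣR = (23.7 °C − -6.99 °C)/0.02613 = 1170 W

Q = 1170 W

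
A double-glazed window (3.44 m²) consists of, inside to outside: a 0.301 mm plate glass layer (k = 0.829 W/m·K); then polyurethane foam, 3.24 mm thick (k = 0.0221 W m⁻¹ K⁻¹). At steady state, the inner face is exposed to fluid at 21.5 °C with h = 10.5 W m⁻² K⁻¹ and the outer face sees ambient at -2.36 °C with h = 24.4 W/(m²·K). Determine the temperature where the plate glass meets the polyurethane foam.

T = 13.4 °C

Series thermal resistances, inner to outer:
  R_conv,in = 1/(hA) = 1/(10.5·3.44) = 0.02769 K/W
  R_plate glass = L/(kA) = 3.01×10^-4/(0.829·3.44) = 1.055×10^-4 K/W
  R_polyurethane foam = L/(kA) = 0.00324/(0.0221·3.44) = 0.04262 K/W
  R_conv,out = 1/(hA) = 1/(24.4·3.44) = 0.01191 K/W
ΣR = 0.02769 + 1.055×10^-4 + 0.04262 + 0.01191 = 0.08233 K/W
Q = ΔT/ΣR = (21.5 °C − -2.36 °C)/0.08233 = 289.8 W
From the inner boundary to the plate glass/polyurethane foam interface, ΣR_partial = 0.02780 K/W.
T_interface = T_in − Q·ΣR_partial = 21.5 °C − (289.8)(0.02780) = 13.4 °C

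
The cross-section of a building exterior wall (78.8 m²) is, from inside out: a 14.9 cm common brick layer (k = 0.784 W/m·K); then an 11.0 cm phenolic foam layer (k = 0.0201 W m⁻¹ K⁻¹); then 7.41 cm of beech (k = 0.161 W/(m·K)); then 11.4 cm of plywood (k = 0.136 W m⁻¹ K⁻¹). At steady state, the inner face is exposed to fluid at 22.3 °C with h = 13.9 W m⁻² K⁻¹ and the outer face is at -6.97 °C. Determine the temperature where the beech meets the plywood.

T = -3.48 °C

Resistance network (inner→outer):
  R_conv,in = 1/(hA) = 1/(13.9·78.8) = 9.130×10^-4 K/W
  R_common brick = L/(kA) = 0.149/(0.784·78.8) = 0.002412 K/W
  R_phenolic foam = L/(kA) = 0.110/(0.0201·78.8) = 0.06945 K/W
  R_beech = L/(kA) = 0.0741/(0.161·78.8) = 0.005841 K/W
  R_plywood = L/(kA) = 0.114/(0.136·78.8) = 0.01064 K/W
ΣR = 9.130×10^-4 + 0.002412 + 0.06945 + 0.005841 + 0.01064 = 0.08926 K/W
Q = ΔT/ΣR = (22.3 °C − -6.97 °C)/0.08926 = 327.9 W
From the inner boundary to the beech/plywood interface, ΣR_partial = 0.07862 K/W.
T_interface = T_in − Q·ΣR_partial = 22.3 °C − (327.9)(0.07862) = -3.48 °C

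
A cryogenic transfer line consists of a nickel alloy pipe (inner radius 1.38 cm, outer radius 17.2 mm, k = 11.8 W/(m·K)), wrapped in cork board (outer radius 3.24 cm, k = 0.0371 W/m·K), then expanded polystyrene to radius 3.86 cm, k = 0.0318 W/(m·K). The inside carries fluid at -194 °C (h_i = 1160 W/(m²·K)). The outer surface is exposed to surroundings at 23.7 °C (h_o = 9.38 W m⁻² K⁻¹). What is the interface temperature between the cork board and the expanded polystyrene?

T = -47.1 °C

Series thermal resistances, inner to outer:
  R'_conv,in = 1/(2πr h) = 1/(2π·0.0138·1160) = 0.009942 m·K/W
  R'_nickel alloy = ln(0.0172/0.0138)/(2πk) = 0.2202/(2π·11.8) = 0.002971 m·K/W
  R'_cork board = ln(0.0324/0.0172)/(2πk) = 0.6332/(2π·0.0371) = 2.717 m·K/W
  R'_expanded polystyrene = ln(0.0386/0.0324)/(2πk) = 0.1751/(2π·0.0318) = 0.8763 m·K/W
  R'_conv,out = 1/(2πr h) = 1/(2π·0.0386·9.38) = 0.4396 m·K/W
ΣR = 0.009942 + 0.002971 + 2.717 + 0.8763 + 0.4396 = 4.046 m·K/W
Q' = ΔT/ΣR = (-194 °C − 23.7 °C)/4.046 = -53.81 W/m
From the inner boundary to the cork board/expanded polystyrene interface, ΣR_partial = 2.730 m·K/W.
T_interface = T_in − Q'·ΣR_partial = -194 °C − (-53.81)(2.730) = -47.1 °C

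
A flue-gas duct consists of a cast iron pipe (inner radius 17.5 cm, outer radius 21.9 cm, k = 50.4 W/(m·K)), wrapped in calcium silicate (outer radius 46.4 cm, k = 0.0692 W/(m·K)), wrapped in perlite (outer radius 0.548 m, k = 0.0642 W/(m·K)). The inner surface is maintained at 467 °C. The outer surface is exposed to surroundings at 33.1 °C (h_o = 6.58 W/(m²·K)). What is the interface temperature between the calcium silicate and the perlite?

Series thermal resistances, inner to outer:
  R'_cast iron = ln(0.219/0.175)/(2πk) = 0.2243/(2π·50.4) = 7.083×10^-4 m·K/W
  R'_calcium silicate = ln(0.464/0.219)/(2πk) = 0.7508/(2π·0.0692) = 1.727 m·K/W
  R'_perlite = ln(0.548/0.464)/(2πk) = 0.1664/(2π·0.0642) = 0.4125 m·K/W
  R'_conv,out = 1/(2πr h) = 1/(2π·0.548·6.58) = 0.04414 m·K/W
ΣR = 7.083×10^-4 + 1.727 + 0.4125 + 0.04414 = 2.184 m·K/W
Q' = ΔT/ΣR = (467 °C − 33.1 °C)/2.184 = 198.7 W/m
From the inner boundary to the calcium silicate/perlite interface, ΣR_partial = 1.728 m·K/W.
T_interface = T_in − Q'·ΣR_partial = 467 °C − (198.7)(1.728) = 124 °C

T = 124 °C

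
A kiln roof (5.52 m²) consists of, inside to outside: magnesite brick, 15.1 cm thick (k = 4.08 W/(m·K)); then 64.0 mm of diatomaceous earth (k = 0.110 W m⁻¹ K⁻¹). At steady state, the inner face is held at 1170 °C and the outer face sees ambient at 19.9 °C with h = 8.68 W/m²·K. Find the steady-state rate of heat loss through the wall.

Series thermal resistances, inner to outer:
  R_magnesite brick = L/(kA) = 0.151/(4.08·5.52) = 0.006705 K/W
  R_diatomaceous earth = L/(kA) = 0.0640/(0.110·5.52) = 0.1054 K/W
  R_conv,out = 1/(hA) = 1/(8.68·5.52) = 0.02087 K/W
ΣR = 0.006705 + 0.1054 + 0.02087 = 0.1330 K/W
Q = ΔT/ΣR = (1170 °C − 19.9 °C)/0.1330 = 8650 W

Q = 8650 W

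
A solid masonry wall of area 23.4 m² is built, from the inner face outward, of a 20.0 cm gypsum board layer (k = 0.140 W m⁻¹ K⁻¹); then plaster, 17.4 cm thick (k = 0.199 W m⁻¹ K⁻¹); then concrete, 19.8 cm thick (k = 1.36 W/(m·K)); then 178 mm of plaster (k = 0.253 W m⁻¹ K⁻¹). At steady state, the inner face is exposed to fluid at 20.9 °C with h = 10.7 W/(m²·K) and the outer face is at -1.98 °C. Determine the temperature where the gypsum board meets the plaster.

Series thermal resistances, inner to outer:
  R_conv,in = 1/(hA) = 1/(10.7·23.4) = 0.003994 K/W
  R_gypsum board = L/(kA) = 0.200/(0.140·23.4) = 0.06105 K/W
  R_plaster = L/(kA) = 0.174/(0.199·23.4) = 0.03737 K/W
  R_concrete = L/(kA) = 0.198/(1.36·23.4) = 0.006222 K/W
  R_plaster = L/(kA) = 0.178/(0.253·23.4) = 0.03007 K/W
ΣR = 0.003994 + 0.06105 + 0.03737 + 0.006222 + 0.03007 = 0.1387 K/W
Q = ΔT/ΣR = (20.9 °C − -1.98 °C)/0.1387 = 165.0 W
From the inner boundary to the gypsum board/plaster interface, ΣR_partial = 0.06504 K/W.
T_interface = T_in − Q·ΣR_partial = 20.9 °C − (165.0)(0.06504) = 10.2 °C

T = 10.2 °C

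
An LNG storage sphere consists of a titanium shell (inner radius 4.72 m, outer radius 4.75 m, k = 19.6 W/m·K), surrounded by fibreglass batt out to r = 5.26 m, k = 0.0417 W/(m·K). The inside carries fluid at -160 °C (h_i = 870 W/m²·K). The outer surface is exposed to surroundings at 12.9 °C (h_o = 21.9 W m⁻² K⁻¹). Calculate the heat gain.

Series thermal resistances, inner to outer:
  R_conv,in = 1/(4πr²h) = 1/(4π·4.72²·870) = 4.106×10^-6 K/W
  R_titanium = (1/4.72 − 1/4.75)/(4πk) = 0.001338/(4π·19.6) = 5.433×10^-6 K/W
  R_fibreglass batt = (1/4.75 − 1/5.26)/(4πk) = 0.02041/(4π·0.0417) = 0.03895 K/W
  R_conv,out = 1/(4πr²h) = 1/(4π·5.26²·21.9) = 1.313×10^-4 K/W
ΣR = 4.106×10^-6 + 5.433×10^-6 + 0.03895 + 1.313×10^-4 = 0.03909 K/W
Q = ΔT/ΣR = (-160 °C − 12.9 °C)/0.03909 = -4420 W
(Negative Q ⇒ heat flows inward; heat gain = 4420 W.)

Q = 4.42 kW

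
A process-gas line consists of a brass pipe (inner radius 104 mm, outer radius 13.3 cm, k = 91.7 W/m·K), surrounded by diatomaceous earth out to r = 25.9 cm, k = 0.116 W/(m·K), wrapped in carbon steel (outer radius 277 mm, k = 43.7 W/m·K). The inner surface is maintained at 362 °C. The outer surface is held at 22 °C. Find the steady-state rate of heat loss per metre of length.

Treat each layer as a resistance in series:
  R'_brass = ln(0.133/0.104)/(2πk) = 0.2460/(2π·91.7) = 4.269×10^-4 m·K/W
  R'_diatomaceous earth = ln(0.259/0.133)/(2πk) = 0.6665/(2π·0.116) = 0.9144 m·K/W
  R'_carbon steel = ln(0.277/0.259)/(2πk) = 0.06719/(2π·43.7) = 2.447×10^-4 m·K/W
ΣR = 4.269×10^-4 + 0.9144 + 2.447×10^-4 = 0.9151 m·K/W
Q' = ΔT/ΣR = (362 °C − 22 °C)/0.9151 = 372 W/m

Q' = 372 W/m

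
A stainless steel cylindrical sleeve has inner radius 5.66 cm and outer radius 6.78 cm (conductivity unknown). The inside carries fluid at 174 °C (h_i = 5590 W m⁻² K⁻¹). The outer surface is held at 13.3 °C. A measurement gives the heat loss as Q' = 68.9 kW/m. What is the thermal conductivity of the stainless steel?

ΣR = ΔT/Q' = |174 − 13.3|/68900 = 0.002332 m·K/W
Known resistances:
  R'_conv,in = 1/(2πr h) = 1/(2π·0.0566·5590) = 5.030×10^-4 m·K/W
R_stainless steel = ΣR − ΣR_known = 0.002332 − 5.030×10^-4 = 0.001829 m·K/W
ln(r₂/r₁)/(2πk) = 0.001829 ⇒ k = 0.1806/(2π·0.001829) = 15.7 W/m·K

k = 15.7 W/m·K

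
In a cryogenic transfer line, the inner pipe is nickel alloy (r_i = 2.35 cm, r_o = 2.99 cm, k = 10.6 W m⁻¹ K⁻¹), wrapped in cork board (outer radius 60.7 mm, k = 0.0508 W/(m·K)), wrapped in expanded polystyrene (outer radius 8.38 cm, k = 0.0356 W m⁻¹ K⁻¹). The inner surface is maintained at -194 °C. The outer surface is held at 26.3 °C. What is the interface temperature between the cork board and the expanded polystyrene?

T = -60.4 °C

Series thermal resistances, inner to outer:
  R'_nickel alloy = ln(0.0299/0.0235)/(2πk) = 0.2409/(2π·10.6) = 0.003616 m·K/W
  R'_cork board = ln(0.0607/0.0299)/(2πk) = 0.7081/(2π·0.0508) = 2.218 m·K/W
  R'_expanded polystyrene = ln(0.0838/0.0607)/(2πk) = 0.3225/(2π·0.0356) = 1.442 m·K/W
ΣR = 0.003616 + 2.218 + 1.442 = 3.664 m·K/W
Q' = ΔT/ΣR = (-194 °C − 26.3 °C)/3.664 = -60.13 W/m
From the inner boundary to the cork board/expanded polystyrene interface, ΣR_partial = 2.222 m·K/W.
T_interface = T_in − Q'·ΣR_partial = -194 °C − (-60.13)(2.222) = -60.4 °C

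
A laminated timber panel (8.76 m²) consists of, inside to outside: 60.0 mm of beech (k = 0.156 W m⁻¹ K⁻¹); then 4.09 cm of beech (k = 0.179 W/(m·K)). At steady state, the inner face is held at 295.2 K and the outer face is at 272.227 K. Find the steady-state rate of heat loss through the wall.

Q = 328 W

Resistance network (inner→outer):
  R_beech = L/(kA) = 0.0600/(0.156·8.76) = 0.04391 K/W
  R_beech = L/(kA) = 0.0409/(0.179·8.76) = 0.02608 K/W
ΣR = 0.04391 + 0.02608 = 0.06999 K/W
Q = ΔT/ΣR = (295.2 K − 272.227 K)/0.06999 = 328 W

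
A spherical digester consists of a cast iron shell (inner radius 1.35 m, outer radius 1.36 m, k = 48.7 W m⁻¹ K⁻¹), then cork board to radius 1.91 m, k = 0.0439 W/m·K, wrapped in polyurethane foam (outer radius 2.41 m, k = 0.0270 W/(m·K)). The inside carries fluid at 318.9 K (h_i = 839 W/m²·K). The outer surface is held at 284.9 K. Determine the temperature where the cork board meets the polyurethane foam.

Resistance network (inner→outer):
  R_conv,in = 1/(4πr²h) = 1/(4π·1.35²·839) = 5.204×10^-5 K/W
  R_cast iron = (1/1.35 − 1/1.36)/(4πk) = 0.005447/(4π·48.7) = 8.900×10^-6 K/W
  R_cork board = (1/1.36 − 1/1.91)/(4πk) = 0.2117/(4π·0.0439) = 0.3838 K/W
  R_polyurethane foam = (1/1.91 − 1/2.41)/(4πk) = 0.1086/(4π·0.0270) = 0.3201 K/W
ΣR = 5.204×10^-5 + 8.900×10^-6 + 0.3838 + 0.3201 = 0.7040 K/W
Q = ΔT/ΣR = (318.9 K − 284.9 K)/0.7040 = 48.30 W
From the inner boundary to the cork board/polyurethane foam interface, ΣR_partial = 0.3839 K/W.
T_interface = T_in − Q·ΣR_partial = 318.9 K − (48.30)(0.3839) = 300.4 K

T = 300.4 K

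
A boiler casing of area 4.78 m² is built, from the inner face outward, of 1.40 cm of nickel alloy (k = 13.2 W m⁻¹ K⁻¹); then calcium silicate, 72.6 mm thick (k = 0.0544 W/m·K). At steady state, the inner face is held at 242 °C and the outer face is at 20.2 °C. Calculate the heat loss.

Treat each layer as a resistance in series:
  R_nickel alloy = L/(kA) = 0.0140/(13.2·4.78) = 2.219×10^-4 K/W
  R_calcium silicate = L/(kA) = 0.0726/(0.0544·4.78) = 0.2792 K/W
ΣR = 2.219×10^-4 + 0.2792 = 0.2794 K/W
Q = ΔT/ΣR = (242 °C − 20.2 °C)/0.2794 = 794 W

Q = 794 W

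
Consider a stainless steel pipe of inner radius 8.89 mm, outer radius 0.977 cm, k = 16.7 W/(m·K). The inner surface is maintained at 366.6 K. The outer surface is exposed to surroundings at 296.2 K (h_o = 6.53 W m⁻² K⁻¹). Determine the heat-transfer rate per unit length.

Series thermal resistances, inner to outer:
  R'_stainless steel = ln(0.00977/0.00889)/(2πk) = 0.09439/(2π·16.7) = 8.996×10^-4 m·K/W
  R'_conv,out = 1/(2πr h) = 1/(2π·0.00977·6.53) = 2.495 m·K/W
ΣR = 8.996×10^-4 + 2.495 = 2.496 m·K/W
Q' = ΔT/ΣR = (366.6 K − 296.2 K)/2.496 = 28.2 W/m

Q' = 28.2 W/m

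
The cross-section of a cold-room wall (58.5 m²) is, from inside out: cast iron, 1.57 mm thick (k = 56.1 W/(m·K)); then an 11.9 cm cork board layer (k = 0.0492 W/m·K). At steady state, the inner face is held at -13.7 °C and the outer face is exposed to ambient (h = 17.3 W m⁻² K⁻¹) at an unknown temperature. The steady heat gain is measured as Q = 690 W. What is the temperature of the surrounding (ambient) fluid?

T_out = 15.5 °C

Sum the resistances:
  R_cast iron = L/(kA) = 0.00157/(56.1·58.5) = 4.784×10^-7 K/W
  R_cork board = L/(kA) = 0.119/(0.0492·58.5) = 0.04135 K/W
  R_conv,out = 1/(hA) = 1/(17.3·58.5) = 9.881×10^-4 K/W
ΣR = 0.04233 K/W
ΔT = Q·ΣR = 690 × 0.04233 = 29.21 K
Heat flows inward, so T_out = T_in + ΔT = -13.7 + 29.21 = 15.5 °C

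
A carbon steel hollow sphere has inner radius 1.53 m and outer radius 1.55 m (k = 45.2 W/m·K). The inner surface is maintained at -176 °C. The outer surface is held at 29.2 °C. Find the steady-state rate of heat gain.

Q = 4πk·ΔT/(1/r₁ − 1/r₂) = 4π × 45.2 × 205.2 / (1/1.53 − 1/1.55) = 1.38×10^7 W

Q = 1.38×10^7 W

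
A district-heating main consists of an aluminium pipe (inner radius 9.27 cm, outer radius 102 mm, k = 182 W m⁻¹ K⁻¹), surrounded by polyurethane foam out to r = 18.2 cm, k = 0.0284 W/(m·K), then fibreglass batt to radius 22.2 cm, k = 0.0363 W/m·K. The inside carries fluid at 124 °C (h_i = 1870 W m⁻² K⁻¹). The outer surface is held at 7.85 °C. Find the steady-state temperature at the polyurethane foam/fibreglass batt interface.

T = 32.4 °C

Treat each layer as a resistance in series:
  R'_conv,in = 1/(2πr h) = 1/(2π·0.0927·1870) = 9.181×10^-4 m·K/W
  R'_aluminium = ln(0.102/0.0927)/(2πk) = 0.09560/(2π·182) = 8.360×10^-5 m·K/W
  R'_polyurethane foam = ln(0.182/0.102)/(2πk) = 0.5790/(2π·0.0284) = 3.245 m·K/W
  R'_fibreglass batt = ln(0.222/0.182)/(2πk) = 0.1987/(2π·0.0363) = 0.8711 m·K/W
ΣR = 9.181×10^-4 + 8.360×10^-5 + 3.245 + 0.8711 = 4.117 m·K/W
Q' = ΔT/ΣR = (124 °C − 7.85 °C)/4.117 = 28.21 W/m
From the inner boundary to the polyurethane foam/fibreglass batt interface, ΣR_partial = 3.246 m·K/W.
T_interface = T_in − Q'·ΣR_partial = 124 °C − (28.21)(3.246) = 32.4 °C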